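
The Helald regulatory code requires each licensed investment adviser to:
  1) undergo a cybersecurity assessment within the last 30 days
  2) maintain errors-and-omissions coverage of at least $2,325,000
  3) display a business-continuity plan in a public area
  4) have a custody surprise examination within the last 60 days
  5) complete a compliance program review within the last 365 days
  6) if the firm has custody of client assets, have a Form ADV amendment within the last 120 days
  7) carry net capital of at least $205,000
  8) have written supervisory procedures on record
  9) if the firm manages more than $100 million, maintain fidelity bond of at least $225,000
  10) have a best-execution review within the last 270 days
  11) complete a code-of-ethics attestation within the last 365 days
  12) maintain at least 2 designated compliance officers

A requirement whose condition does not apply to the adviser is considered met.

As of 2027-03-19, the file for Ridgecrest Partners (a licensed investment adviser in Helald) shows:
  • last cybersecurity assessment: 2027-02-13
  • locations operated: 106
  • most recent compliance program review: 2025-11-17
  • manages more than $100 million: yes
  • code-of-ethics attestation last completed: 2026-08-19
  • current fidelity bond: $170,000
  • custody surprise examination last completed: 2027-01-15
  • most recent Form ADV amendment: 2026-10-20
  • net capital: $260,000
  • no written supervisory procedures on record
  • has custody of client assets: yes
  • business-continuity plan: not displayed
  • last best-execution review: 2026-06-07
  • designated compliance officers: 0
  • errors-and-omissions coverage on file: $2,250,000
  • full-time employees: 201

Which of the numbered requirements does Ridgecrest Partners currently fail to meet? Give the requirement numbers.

1, 2, 3, 4, 5, 6, 8, 9, 10, 12

1. cybersecurity assessment 34 days ago vs limit 30 → not met
2. errors-and-omissions coverage $2,250,000 < $2,325,000 → not met
3. business-continuity plan absent → not met
4. custody surprise examination 63 days ago vs limit 60 → not met
5. compliance program review 487 days ago vs limit 365 → not met
6. condition 'has custody of client assets' holds; Form ADV amendment 150 days ago vs limit 120 → not met
7. net capital $260,000 ≥ $205,000 → met
8. written supervisory procedures absent → not met
9. condition 'manages more than $100 million' holds; fidelity bond $170,000 < $225,000 → not met
10. best-execution review 285 days ago vs limit 270 → not met
11. code-of-ethics attestation 212 days ago vs limit 365 → met
12. designated compliance officers 0 < 2 → not met
Not met: 1, 2, 3, 4, 5, 6, 8, 9, 10, 12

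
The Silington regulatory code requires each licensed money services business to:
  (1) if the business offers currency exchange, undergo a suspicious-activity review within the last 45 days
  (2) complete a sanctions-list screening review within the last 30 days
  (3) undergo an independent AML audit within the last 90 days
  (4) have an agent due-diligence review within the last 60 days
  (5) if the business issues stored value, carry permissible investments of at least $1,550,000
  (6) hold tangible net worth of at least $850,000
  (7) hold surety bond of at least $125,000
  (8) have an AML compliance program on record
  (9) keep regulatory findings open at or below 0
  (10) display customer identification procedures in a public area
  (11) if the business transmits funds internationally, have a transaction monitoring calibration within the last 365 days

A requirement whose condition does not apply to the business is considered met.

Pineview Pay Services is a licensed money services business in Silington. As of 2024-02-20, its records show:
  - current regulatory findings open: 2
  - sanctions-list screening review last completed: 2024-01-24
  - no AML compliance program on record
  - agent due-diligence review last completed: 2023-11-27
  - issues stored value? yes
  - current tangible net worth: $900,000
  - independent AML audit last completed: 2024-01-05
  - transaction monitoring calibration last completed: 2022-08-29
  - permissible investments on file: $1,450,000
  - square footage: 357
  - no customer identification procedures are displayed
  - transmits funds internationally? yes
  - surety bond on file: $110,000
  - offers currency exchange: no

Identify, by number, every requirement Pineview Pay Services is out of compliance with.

4, 5, 7, 8, 9, 10, 11

1. condition 'offers currency exchange' does not hold → requirement n/a → met
2. sanctions-list screening review 27 days ago vs limit 30 → met
3. independent AML audit 46 days ago vs limit 90 → met
4. agent due-diligence review 85 days ago vs limit 60 → not met
5. condition 'issues stored value' holds; permissible investments $1,450,000 < $1,550,000 → not met
6. tangible net worth $900,000 ≥ $850,000 → met
7. surety bond $110,000 < $125,000 → not met
8. AML compliance program absent → not met
9. regulatory findings open 2 > 0 → not met
10. customer identification procedures absent → not met
11. condition 'transmits funds internationally' holds; transaction monitoring calibration 540 days ago vs limit 365 → not met
Not met: 4, 5, 7, 8, 9, 10, 11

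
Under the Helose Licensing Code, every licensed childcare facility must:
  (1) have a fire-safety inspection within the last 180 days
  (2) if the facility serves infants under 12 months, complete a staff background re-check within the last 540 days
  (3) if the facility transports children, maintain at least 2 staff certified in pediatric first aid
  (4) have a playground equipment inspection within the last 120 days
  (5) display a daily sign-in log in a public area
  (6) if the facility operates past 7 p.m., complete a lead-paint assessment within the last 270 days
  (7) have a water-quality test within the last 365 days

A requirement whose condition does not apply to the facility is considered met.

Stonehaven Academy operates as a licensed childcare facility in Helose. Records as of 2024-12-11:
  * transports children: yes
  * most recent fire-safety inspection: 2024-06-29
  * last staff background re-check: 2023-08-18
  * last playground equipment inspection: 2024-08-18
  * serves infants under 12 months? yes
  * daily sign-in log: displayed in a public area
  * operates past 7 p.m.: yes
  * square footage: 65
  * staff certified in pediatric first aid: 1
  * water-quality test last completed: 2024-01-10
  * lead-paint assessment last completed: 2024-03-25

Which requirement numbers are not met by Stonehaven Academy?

1. fire-safety inspection 165 days ago vs limit 180 → met
2. condition 'serves infants under 12 months' holds; staff background re-check 481 days ago vs limit 540 → met
3. condition 'transports children' holds; staff certified in pediatric first aid 1 < 2 → not met
4. playground equipment inspection 115 days ago vs limit 120 → met
5. daily sign-in log present → met
6. condition 'operates past 7 p.m.' holds; lead-paint assessment 261 days ago vs limit 270 → met
7. water-quality test 336 days ago vs limit 365 → met
Not met: 3

3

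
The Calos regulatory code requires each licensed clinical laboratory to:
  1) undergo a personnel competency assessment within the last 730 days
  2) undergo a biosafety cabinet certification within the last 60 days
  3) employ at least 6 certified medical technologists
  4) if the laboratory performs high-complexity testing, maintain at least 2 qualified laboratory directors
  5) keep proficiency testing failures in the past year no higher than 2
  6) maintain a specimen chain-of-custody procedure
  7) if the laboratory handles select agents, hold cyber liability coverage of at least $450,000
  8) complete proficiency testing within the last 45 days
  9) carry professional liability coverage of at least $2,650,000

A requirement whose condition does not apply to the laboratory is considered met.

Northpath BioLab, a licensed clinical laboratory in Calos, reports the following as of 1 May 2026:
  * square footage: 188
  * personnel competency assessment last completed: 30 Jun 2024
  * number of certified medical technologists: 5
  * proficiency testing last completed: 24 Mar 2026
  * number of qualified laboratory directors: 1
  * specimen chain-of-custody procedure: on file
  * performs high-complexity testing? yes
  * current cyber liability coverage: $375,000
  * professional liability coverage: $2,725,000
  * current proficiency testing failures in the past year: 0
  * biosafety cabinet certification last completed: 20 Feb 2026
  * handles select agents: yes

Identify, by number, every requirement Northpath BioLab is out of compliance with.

2, 3, 4, 7

1. personnel competency assessment 670 days ago vs limit 730 → met
2. biosafety cabinet certification 70 days ago vs limit 60 → not met
3. certified medical technologists 5 < 6 → not met
4. condition 'performs high-complexity testing' holds; qualified laboratory directors 1 < 2 → not met
5. proficiency testing failures in the past year 0 ≤ 2 → met
6. specimen chain-of-custody procedure present → met
7. condition 'handles select agents' holds; cyber liability coverage $375,000 < $450,000 → not met
8. proficiency testing 38 days ago vs limit 45 → met
9. professional liability coverage $2,725,000 ≥ $2,650,000 → met
Not met: 2, 3, 4, 7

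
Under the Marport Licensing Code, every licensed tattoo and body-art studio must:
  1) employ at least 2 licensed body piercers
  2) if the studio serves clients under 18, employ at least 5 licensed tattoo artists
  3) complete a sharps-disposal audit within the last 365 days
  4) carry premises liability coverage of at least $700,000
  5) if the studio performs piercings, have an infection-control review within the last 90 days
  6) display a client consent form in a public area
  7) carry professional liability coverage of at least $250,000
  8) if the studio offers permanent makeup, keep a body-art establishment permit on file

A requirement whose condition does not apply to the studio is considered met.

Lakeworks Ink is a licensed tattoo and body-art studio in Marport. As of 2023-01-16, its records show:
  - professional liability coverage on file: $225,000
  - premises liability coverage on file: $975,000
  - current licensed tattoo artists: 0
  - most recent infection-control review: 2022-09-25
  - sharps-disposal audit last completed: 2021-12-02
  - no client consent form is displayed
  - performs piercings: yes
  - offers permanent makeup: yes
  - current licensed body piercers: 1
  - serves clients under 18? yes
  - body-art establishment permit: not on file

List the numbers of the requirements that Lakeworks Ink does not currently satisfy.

1, 2, 3, 5, 6, 7, 8

1. licensed body piercers 1 < 2 → not met
2. condition 'serves clients under 18' holds; licensed tattoo artists 0 < 5 → not met
3. sharps-disposal audit 410 days ago vs limit 365 → not met
4. premises liability coverage $975,000 ≥ $700,000 → met
5. condition 'performs piercings' holds; infection-control review 113 days ago vs limit 90 → not met
6. client consent form absent → not met
7. professional liability coverage $225,000 < $250,000 → not met
8. condition 'offers permanent makeup' holds; body-art establishment permit absent → not met
Not met: 1, 2, 3, 5, 6, 7, 8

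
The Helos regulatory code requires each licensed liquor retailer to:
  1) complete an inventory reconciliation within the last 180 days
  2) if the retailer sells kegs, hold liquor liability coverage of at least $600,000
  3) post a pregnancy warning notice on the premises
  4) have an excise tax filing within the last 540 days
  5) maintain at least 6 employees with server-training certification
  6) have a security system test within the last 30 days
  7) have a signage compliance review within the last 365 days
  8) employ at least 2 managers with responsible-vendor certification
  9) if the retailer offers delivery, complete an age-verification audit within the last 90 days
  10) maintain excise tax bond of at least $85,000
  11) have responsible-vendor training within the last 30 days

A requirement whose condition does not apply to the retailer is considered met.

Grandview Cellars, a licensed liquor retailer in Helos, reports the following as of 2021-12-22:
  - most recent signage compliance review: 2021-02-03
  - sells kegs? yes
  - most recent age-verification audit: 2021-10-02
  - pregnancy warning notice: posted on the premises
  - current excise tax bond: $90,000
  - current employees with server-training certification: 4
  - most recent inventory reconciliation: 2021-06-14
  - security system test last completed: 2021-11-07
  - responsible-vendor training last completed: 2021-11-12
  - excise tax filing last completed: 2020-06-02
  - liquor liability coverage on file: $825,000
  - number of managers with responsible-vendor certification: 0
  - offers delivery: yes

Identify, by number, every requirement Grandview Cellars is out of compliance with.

1, 4, 5, 6, 8, 11

1. inventory reconciliation 191 days ago vs limit 180 → not met
2. condition 'sells kegs' holds; liquor liability coverage $825,000 ≥ $600,000 → met
3. pregnancy warning notice present → met
4. excise tax filing 568 days ago vs limit 540 → not met
5. employees with server-training certification 4 < 6 → not met
6. security system test 45 days ago vs limit 30 → not met
7. signage compliance review 322 days ago vs limit 365 → met
8. managers with responsible-vendor certification 0 < 2 → not met
9. condition 'offers delivery' holds; age-verification audit 81 days ago vs limit 90 → met
10. excise tax bond $90,000 ≥ $85,000 → met
11. responsible-vendor training 40 days ago vs limit 30 → not met
Not met: 1, 4, 5, 6, 8, 11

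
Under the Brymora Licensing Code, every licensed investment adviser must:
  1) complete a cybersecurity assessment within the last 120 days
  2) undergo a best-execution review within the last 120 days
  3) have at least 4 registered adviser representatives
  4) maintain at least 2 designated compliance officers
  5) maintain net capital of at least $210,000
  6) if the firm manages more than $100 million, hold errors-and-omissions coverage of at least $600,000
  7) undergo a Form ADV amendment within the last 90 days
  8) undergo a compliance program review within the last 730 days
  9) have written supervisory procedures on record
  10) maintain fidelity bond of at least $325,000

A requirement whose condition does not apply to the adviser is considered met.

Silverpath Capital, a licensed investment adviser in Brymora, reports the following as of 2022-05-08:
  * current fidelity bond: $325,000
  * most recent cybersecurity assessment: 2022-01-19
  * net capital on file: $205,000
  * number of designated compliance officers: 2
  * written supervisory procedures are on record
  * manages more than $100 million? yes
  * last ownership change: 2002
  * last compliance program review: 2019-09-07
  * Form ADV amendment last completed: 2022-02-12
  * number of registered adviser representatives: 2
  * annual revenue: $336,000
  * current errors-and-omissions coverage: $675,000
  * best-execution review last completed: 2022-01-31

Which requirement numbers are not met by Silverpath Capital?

3, 5, 8

1. cybersecurity assessment 109 days ago vs limit 120 → met
2. best-execution review 97 days ago vs limit 120 → met
3. registered adviser representatives 2 < 4 → not met
4. designated compliance officers 2 ≥ 2 → met
5. net capital $205,000 < $210,000 → not met
6. condition 'manages more than $100 million' holds; errors-and-omissions coverage $675,000 ≥ $600,000 → met
7. Form ADV amendment 85 days ago vs limit 90 → met
8. compliance program review 974 days ago vs limit 730 → not met
9. written supervisory procedures present → met
10. fidelity bond $325,000 ≥ $325,000 → met
Not met: 3, 5, 8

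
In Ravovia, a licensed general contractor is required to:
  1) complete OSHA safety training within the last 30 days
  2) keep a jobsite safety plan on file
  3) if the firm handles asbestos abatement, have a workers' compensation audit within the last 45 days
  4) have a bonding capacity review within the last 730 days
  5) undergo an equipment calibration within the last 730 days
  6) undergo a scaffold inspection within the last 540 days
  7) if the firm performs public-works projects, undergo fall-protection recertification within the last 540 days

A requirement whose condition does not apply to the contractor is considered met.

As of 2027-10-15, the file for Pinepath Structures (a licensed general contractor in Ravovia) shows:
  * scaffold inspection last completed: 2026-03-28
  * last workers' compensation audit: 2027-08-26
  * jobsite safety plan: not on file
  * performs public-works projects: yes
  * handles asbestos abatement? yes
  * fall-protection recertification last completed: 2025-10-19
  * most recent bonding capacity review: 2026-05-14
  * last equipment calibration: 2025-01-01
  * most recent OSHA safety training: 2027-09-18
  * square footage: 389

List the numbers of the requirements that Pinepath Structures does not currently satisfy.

1. OSHA safety training 27 days ago vs limit 30 → met
2. jobsite safety plan absent → not met
3. condition 'handles asbestos abatement' holds; workers' compensation audit 50 days ago vs limit 45 → not met
4. bonding capacity review 519 days ago vs limit 730 → met
5. equipment calibration 1017 days ago vs limit 730 → not met
6. scaffold inspection 566 days ago vs limit 540 → not met
7. condition 'performs public-works projects' holds; fall-protection recertification 726 days ago vs limit 540 → not met
Not met: 2, 3, 5, 6, 7

2, 3, 5, 6, 7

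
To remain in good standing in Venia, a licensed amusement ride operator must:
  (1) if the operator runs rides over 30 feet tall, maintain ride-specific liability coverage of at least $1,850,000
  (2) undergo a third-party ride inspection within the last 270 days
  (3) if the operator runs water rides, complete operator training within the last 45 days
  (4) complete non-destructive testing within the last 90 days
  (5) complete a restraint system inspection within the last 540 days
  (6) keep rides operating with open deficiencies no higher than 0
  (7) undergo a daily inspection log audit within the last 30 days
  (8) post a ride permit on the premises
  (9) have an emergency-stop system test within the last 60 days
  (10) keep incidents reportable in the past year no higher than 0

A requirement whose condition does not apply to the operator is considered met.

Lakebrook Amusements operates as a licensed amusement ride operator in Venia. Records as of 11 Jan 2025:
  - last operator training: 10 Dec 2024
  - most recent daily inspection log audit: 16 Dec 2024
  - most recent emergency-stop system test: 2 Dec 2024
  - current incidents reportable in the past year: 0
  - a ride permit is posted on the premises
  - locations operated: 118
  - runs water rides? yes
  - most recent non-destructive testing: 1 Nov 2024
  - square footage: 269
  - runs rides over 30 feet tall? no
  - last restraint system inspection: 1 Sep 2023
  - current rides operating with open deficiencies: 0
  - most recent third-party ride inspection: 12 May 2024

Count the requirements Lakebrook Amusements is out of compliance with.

1. condition 'runs rides over 30 feet tall' does not hold → requirement n/a → met
2. third-party ride inspection 244 days ago vs limit 270 → met
3. condition 'runs water rides' holds; operator training 32 days ago vs limit 45 → met
4. non-destructive testing 71 days ago vs limit 90 → met
5. restraint system inspection 498 days ago vs limit 540 → met
6. rides operating with open deficiencies 0 ≤ 0 → met
7. daily inspection log audit 26 days ago vs limit 30 → met
8. ride permit present → met
9. emergency-stop system test 40 days ago vs limit 60 → met
10. incidents reportable in the past year 0 ≤ 0 → met
Not met: 0 of 10

0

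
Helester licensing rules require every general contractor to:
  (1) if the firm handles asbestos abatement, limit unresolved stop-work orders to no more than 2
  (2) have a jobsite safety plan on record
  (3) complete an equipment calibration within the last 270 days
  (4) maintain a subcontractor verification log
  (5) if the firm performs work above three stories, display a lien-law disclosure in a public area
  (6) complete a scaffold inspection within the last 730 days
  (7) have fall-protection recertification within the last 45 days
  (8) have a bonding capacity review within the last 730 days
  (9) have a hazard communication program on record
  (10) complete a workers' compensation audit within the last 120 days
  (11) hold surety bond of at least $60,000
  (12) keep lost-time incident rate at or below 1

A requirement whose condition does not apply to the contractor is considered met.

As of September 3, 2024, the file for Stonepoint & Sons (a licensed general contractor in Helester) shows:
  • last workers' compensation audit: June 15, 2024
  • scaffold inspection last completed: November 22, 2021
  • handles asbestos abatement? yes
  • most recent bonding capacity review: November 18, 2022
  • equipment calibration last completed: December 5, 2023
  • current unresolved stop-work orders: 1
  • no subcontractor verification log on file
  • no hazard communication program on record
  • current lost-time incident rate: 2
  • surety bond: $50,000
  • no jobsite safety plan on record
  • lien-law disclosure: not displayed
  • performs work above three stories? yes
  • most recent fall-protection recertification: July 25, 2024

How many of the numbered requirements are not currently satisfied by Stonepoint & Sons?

1. condition 'handles asbestos abatement' holds; unresolved stop-work orders 1 ≤ 2 → met
2. jobsite safety plan absent → not met
3. equipment calibration 273 days ago vs limit 270 → not met
4. subcontractor verification log absent → not met
5. condition 'performs work above three stories' holds; lien-law disclosure absent → not met
6. scaffold inspection 1016 days ago vs limit 730 → not met
7. fall-protection recertification 40 days ago vs limit 45 → met
8. bonding capacity review 655 days ago vs limit 730 → met
9. hazard communication program absent → not met
10. workers' compensation audit 80 days ago vs limit 120 → met
11. surety bond $50,000 < $60,000 → not met
12. lost-time incident rate 2 > 1 → not met
Not met: 8 of 12

8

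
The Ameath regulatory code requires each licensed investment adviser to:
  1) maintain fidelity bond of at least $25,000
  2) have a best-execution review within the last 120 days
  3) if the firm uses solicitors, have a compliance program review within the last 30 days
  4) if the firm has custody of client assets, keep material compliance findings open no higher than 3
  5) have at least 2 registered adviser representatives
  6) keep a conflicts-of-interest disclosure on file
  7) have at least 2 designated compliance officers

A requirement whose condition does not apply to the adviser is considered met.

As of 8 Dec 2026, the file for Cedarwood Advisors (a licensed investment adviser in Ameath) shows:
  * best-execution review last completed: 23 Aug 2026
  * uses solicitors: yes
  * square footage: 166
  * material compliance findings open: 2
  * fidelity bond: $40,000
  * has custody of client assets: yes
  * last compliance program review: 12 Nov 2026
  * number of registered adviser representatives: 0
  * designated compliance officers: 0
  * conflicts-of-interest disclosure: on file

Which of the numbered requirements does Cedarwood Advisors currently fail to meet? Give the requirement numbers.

1. fidelity bond $40,000 ≥ $25,000 → met
2. best-execution review 107 days ago vs limit 120 → met
3. condition 'uses solicitors' holds; compliance program review 26 days ago vs limit 30 → met
4. condition 'has custody of client assets' holds; material compliance findings open 2 ≤ 3 → met
5. registered adviser representatives 0 < 2 → not met
6. conflicts-of-interest disclosure present → met
7. designated compliance officers 0 < 2 → not met
Not met: 5, 7

5, 7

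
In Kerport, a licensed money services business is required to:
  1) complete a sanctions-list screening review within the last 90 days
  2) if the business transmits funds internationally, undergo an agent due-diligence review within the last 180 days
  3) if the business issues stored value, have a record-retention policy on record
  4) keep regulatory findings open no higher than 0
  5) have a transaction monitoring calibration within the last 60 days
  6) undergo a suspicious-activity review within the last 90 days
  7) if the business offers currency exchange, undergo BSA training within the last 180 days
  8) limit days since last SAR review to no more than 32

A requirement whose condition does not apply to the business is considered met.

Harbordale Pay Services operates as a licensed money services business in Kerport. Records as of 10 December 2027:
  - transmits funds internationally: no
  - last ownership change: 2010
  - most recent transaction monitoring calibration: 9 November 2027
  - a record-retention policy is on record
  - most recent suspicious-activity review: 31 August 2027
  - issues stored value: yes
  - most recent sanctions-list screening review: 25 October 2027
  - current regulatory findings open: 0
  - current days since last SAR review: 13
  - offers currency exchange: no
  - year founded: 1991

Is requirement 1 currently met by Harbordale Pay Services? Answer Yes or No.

Yes

1. sanctions-list screening review 46 days ago vs limit 90 → met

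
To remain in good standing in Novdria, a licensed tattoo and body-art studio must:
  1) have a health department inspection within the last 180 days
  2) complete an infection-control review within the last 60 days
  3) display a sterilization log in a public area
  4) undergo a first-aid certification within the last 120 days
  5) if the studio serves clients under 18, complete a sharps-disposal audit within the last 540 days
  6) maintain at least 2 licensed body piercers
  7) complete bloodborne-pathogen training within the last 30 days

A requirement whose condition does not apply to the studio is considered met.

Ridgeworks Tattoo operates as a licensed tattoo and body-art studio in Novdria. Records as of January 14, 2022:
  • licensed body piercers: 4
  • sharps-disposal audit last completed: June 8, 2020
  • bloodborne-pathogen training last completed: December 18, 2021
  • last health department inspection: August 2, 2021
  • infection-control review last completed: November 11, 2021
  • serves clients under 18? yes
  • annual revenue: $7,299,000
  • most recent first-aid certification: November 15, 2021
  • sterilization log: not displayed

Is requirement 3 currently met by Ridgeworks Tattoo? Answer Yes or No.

3. sterilization log absent → not met

No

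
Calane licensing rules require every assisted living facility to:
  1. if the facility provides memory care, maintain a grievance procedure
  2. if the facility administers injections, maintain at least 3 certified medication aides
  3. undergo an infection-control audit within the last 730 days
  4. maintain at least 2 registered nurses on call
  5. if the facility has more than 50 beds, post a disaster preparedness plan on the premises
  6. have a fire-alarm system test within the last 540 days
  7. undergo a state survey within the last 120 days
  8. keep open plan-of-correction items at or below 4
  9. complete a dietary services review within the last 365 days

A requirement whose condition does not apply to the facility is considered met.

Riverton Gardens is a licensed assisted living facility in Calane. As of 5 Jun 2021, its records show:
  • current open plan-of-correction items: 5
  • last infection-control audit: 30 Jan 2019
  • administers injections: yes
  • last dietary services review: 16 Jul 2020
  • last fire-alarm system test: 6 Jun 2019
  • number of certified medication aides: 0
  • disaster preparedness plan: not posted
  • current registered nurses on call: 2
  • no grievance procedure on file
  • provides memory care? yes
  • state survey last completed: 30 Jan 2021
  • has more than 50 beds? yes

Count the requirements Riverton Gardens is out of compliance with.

7

1. condition 'provides memory care' holds; grievance procedure absent → not met
2. condition 'administers injections' holds; certified medication aides 0 < 3 → not met
3. infection-control audit 857 days ago vs limit 730 → not met
4. registered nurses on call 2 ≥ 2 → met
5. condition 'has more than 50 beds' holds; disaster preparedness plan absent → not met
6. fire-alarm system test 730 days ago vs limit 540 → not met
7. state survey 126 days ago vs limit 120 → not met
8. open plan-of-correction items 5 > 4 → not met
9. dietary services review 324 days ago vs limit 365 → met
Not met: 7 of 9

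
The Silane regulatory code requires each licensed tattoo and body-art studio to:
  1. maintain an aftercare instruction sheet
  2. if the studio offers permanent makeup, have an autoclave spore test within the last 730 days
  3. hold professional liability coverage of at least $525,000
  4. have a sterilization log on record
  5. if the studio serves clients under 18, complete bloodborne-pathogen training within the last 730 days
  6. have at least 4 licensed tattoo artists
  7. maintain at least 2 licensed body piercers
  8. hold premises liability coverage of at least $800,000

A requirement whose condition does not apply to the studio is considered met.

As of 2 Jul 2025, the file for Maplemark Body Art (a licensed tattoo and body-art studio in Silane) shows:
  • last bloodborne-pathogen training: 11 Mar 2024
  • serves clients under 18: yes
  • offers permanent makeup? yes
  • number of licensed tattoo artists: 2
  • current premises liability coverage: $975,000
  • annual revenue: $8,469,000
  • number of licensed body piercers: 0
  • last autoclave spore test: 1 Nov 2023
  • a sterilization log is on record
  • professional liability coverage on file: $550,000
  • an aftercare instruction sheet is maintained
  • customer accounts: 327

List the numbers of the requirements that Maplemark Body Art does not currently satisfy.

6, 7

1. aftercare instruction sheet present → met
2. condition 'offers permanent makeup' holds; autoclave spore test 609 days ago vs limit 730 → met
3. professional liability coverage $550,000 ≥ $525,000 → met
4. sterilization log present → met
5. condition 'serves clients under 18' holds; bloodborne-pathogen training 478 days ago vs limit 730 → met
6. licensed tattoo artists 2 < 4 → not met
7. licensed body piercers 0 < 2 → not met
8. premises liability coverage $975,000 ≥ $800,000 → met
Not met: 6, 7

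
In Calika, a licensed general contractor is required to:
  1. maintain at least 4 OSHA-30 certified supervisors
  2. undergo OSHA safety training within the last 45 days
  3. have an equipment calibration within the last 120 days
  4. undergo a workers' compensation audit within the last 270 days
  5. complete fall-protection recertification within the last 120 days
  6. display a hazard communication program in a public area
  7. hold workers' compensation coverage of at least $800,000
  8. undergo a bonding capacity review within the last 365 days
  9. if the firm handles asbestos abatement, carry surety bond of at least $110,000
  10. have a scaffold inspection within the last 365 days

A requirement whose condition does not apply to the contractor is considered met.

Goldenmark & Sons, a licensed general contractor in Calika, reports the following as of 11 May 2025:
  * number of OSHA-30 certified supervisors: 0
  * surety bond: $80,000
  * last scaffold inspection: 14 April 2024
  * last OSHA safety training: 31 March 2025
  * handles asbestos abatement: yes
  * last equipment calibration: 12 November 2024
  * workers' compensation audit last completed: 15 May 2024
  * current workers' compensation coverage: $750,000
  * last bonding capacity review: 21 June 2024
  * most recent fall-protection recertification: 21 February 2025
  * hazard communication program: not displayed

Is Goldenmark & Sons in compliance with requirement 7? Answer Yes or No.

7. workers' compensation coverage $750,000 < $800,000 → not met

No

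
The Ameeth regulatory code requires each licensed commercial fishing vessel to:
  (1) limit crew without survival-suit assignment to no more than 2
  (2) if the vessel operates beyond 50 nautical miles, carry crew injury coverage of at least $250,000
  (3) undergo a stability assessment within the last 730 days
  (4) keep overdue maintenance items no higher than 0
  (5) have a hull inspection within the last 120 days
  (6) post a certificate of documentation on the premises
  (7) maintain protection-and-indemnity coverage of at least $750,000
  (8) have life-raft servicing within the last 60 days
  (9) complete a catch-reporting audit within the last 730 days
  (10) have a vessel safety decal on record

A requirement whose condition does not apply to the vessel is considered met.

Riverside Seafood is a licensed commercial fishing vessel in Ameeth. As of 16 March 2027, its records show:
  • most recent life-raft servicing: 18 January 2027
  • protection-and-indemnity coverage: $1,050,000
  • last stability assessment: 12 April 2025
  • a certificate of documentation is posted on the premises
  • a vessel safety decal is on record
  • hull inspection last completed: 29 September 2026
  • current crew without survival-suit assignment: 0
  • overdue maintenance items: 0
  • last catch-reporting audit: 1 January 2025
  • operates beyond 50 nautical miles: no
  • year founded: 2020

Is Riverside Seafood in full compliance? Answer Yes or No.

1. crew without survival-suit assignment 0 ≤ 2 → met
2. condition 'operates beyond 50 nautical miles' does not hold → requirement n/a → met
3. stability assessment 703 days ago vs limit 730 → met
4. overdue maintenance items 0 ≤ 0 → met
5. hull inspection 168 days ago vs limit 120 → not met
6. certificate of documentation present → met
7. protection-and-indemnity coverage $1,050,000 ≥ $750,000 → met
8. life-raft servicing 57 days ago vs limit 60 → met
9. catch-reporting audit 804 days ago vs limit 730 → not met
10. vessel safety decal present → met
Not met: 5, 9

No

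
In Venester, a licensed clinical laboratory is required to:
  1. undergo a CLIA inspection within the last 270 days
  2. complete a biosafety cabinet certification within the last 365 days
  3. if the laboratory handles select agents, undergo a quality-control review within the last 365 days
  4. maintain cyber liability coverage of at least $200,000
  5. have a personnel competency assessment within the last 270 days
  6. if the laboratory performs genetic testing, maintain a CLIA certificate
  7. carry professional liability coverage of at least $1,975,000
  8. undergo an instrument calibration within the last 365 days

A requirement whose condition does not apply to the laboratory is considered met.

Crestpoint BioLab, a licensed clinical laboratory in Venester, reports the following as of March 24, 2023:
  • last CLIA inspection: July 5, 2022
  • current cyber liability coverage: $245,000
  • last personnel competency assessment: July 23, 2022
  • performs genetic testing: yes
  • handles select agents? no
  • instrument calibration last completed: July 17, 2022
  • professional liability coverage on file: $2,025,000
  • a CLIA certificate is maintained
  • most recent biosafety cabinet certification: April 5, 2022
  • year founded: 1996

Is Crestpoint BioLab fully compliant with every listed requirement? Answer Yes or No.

Yes

1. CLIA inspection 262 days ago vs limit 270 → met
2. biosafety cabinet certification 353 days ago vs limit 365 → met
3. condition 'handles select agents' does not hold → requirement n/a → met
4. cyber liability coverage $245,000 ≥ $200,000 → met
5. personnel competency assessment 244 days ago vs limit 270 → met
6. condition 'performs genetic testing' holds; CLIA certificate present → met
7. professional liability coverage $2,025,000 ≥ $1,975,000 → met
8. instrument calibration 250 days ago vs limit 365 → met
All met.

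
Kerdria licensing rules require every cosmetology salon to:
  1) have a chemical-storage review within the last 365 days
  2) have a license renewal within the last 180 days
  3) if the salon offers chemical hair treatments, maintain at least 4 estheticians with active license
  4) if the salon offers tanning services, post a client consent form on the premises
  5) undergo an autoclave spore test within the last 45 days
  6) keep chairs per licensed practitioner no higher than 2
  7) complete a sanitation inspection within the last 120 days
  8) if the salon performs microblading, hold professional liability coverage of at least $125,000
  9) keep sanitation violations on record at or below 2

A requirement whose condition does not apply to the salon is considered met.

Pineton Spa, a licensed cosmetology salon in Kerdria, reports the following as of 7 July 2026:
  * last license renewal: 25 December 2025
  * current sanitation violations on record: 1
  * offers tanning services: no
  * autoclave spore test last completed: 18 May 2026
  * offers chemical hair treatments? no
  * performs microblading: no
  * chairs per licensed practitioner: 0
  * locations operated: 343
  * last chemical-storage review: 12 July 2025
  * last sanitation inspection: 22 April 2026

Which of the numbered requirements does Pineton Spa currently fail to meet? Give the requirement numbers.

2, 5

1. chemical-storage review 360 days ago vs limit 365 → met
2. license renewal 194 days ago vs limit 180 → not met
3. condition 'offers chemical hair treatments' does not hold → requirement n/a → met
4. condition 'offers tanning services' does not hold → requirement n/a → met
5. autoclave spore test 50 days ago vs limit 45 → not met
6. chairs per licensed practitioner 0 ≤ 2 → met
7. sanitation inspection 76 days ago vs limit 120 → met
8. condition 'performs microblading' does not hold → requirement n/a → met
9. sanitation violations on record 1 ≤ 2 → met
Not met: 2, 5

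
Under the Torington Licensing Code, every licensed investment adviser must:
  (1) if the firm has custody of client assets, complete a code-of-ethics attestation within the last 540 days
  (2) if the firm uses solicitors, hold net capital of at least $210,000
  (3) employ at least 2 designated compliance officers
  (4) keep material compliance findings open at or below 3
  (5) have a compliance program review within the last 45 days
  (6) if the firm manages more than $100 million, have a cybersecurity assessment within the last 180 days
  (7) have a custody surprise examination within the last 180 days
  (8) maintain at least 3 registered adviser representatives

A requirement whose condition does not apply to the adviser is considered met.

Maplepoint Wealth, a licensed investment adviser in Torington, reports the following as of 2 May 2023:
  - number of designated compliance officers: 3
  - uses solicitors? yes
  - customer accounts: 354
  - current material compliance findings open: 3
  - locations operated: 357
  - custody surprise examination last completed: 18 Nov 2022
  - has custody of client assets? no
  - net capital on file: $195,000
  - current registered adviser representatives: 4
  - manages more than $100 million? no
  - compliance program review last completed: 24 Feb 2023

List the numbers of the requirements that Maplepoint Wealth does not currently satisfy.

1. condition 'has custody of client assets' does not hold → requirement n/a → met
2. condition 'uses solicitors' holds; net capital $195,000 < $210,000 → not met
3. designated compliance officers 3 ≥ 2 → met
4. material compliance findings open 3 ≤ 3 → met
5. compliance program review 67 days ago vs limit 45 → not met
6. condition 'manages more than $100 million' does not hold → requirement n/a → met
7. custody surprise examination 165 days ago vs limit 180 → met
8. registered adviser representatives 4 ≥ 3 → met
Not met: 2, 5

2, 5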